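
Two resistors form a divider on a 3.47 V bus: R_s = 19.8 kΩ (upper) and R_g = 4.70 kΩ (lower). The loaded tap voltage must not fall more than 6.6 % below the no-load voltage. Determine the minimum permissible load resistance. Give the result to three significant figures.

R_L(min) ≈ 53.8 kΩ

Output resistance R_th = R_s‖R_g = (19.8 × 4.70)/24.50 = 3.798 kΩ.
The fractional drop is R_th/(R_th + R_L); requiring this ≤ 0.0660 gives R_L ≥ R_th(1/0.0660 − 1) = 3.798 × 14.15 = 53.8 kΩ.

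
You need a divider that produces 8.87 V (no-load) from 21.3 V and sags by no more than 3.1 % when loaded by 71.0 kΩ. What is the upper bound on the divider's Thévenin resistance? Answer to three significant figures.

R_th ≤ 2.27 kΩ

Loading drop = R_th/(R_th + R_L) ≤ 0.0310, so R_th ≤ R_L · ε/(1−ε) = 71.0 kΩ × 0.0310/0.9690 = 2.27 kΩ.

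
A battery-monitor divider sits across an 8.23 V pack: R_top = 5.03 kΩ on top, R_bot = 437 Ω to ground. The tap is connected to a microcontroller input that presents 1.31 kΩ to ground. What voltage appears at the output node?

The load sits in parallel with R_bot: R_bot‖R_L = (437 × 1310) / (437 + 1310) = 327.7 Ω.
V_out = 8.23 × 327.7 / (5030 + 327.7) = 8.23 × 327.7/5358 = 0.503 V.

V_out ≈ 0.503 V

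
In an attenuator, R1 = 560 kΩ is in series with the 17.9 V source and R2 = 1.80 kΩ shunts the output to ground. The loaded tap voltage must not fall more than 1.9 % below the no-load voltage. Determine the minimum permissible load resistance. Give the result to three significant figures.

Output resistance R_th = R1‖R2 = (560 × 1.80)/561.8 = 1.794 kΩ.
The fractional drop is R_th/(R_th + R_L); requiring this ≤ 0.0190 gives R_L ≥ R_th(1/0.0190 − 1) = 1.794 × 51.63 = 92.6 kΩ.

R_L(min) ≈ 92.6 kΩ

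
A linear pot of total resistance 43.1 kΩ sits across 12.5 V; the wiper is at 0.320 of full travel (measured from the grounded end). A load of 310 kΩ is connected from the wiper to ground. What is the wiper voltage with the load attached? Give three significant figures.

V ≈ 3.88 V

The wiper splits the pot into (1−α)R = 29.31 kΩ above and αR = 13.79 kΩ below.
Lower section ‖ load = 13.20 kΩ.
V_wiper = 12.5 × 13.20/(29.31 + 13.20) = 3.88 V.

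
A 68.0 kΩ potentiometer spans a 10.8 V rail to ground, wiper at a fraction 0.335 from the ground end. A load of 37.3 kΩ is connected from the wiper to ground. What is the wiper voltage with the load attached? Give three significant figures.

V ≈ 2.57 V

The wiper splits the pot into (1−α)R = 45.22 kΩ above and αR = 22.78 kΩ below.
Lower section ‖ load = 14.14 kΩ.
V_wiper = 10.8 × 14.14/(45.22 + 14.14) = 2.57 V.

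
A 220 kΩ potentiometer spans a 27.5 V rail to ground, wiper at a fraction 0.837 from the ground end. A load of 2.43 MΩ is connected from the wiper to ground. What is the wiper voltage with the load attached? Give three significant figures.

The wiper splits the pot into (1−α)R = 35.86 kΩ above and αR = 184.1 kΩ below.
Lower section ‖ load = 171.2 kΩ.
V_wiper = 27.5 × 171.2/(35.86 + 171.2) = 22.7 V.

V ≈ 22.7 V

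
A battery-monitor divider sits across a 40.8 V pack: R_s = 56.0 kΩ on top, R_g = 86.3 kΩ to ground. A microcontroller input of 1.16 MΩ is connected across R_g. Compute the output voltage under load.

V_out ≈ 24.0 V

The load sits in parallel with R_g: R_g‖R_L = (86.3 × 1160) / (86.3 + 1160) = 80.32 kΩ.
V_out = 40.8 × 80.32 / (56.0 + 80.32) = 40.8 × 80.32/136.3 = 24.0 V.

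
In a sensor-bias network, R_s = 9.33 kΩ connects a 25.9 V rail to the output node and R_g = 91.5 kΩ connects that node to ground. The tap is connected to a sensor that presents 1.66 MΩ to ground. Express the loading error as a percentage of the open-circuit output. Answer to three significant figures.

0.507 %

The divider's output (Thévenin) resistance is R_s‖R_g = 8.467 kΩ.
Fractional drop under load = R_th/(R_th + R_L) = 8.467 / (8.467 + 1660) = 0.005075.
So the output falls by 0.507 %.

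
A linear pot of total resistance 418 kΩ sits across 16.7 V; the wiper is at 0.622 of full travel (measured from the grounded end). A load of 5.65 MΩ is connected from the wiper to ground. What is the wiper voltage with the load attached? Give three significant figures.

V ≈ 10.2 V

The wiper splits the pot into (1−α)R = 158.0 kΩ above and αR = 260.0 kΩ below.
Lower section ‖ load = 248.6 kΩ.
V_wiper = 16.7 × 248.6/(158.0 + 248.6) = 10.2 V.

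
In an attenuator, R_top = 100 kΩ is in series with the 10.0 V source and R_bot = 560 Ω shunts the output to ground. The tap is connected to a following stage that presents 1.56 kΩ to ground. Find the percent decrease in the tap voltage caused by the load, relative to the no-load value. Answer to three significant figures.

The divider's output (Thévenin) resistance is R_top‖R_bot = 556.9 Ω.
Fractional drop under load = R_th/(R_th + R_L) = 556.9 / (556.9 + 1560) = 0.2631.
So the output falls by 26.3 %.

26.3 %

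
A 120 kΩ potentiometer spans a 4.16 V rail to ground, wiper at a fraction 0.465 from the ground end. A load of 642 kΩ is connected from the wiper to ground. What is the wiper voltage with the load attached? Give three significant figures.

The wiper splits the pot into (1−α)R = 64.20 kΩ above and αR = 55.80 kΩ below.
Lower section ‖ load = 51.34 kΩ.
V_wiper = 4.16 × 51.34/(64.20 + 51.34) = 1.85 V.

V ≈ 1.85 V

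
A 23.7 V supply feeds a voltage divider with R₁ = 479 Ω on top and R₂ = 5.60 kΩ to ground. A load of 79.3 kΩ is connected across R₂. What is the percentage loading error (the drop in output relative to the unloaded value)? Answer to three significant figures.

The divider's output (Thévenin) resistance is R₁‖R₂ = 441.3 Ω.
Fractional drop under load = R_th/(R_th + R_L) = 441.3 / (441.3 + 79300) = 0.005534.
So the output falls by 0.553 %.

0.553 %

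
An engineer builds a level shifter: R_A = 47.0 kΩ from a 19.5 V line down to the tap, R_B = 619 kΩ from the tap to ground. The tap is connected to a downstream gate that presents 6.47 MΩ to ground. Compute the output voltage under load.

V_out ≈ 18.0 V

The load sits in parallel with R_B: R_B‖R_L = (619 × 6470) / (619 + 6470) = 564.9 kΩ.
V_out = 19.5 × 564.9 / (47.0 + 564.9) = 19.5 × 564.9/611.9 = 18.0 V.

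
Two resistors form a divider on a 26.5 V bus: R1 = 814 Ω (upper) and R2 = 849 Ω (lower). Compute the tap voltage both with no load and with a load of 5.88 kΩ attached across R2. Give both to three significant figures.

Open-circuit: V = 26.5 × 849/(814 + 849) = 13.5 V.
With the load, R2 becomes R2‖R_L = 741.9 Ω, so V = 26.5 × 741.9/1556 = 12.6 V.

Unloaded: 13.5 V; loaded: 12.6 V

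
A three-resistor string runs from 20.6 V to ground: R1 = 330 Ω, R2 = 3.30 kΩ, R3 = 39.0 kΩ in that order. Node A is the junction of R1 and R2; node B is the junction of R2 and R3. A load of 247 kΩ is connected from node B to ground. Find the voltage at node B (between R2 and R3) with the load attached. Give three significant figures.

V ≈ 18.6 V

At node B, R3 is in parallel with the load: R3‖R_L = 33680 Ω.
Below node A the resistance is R2 + (R3‖R_L) = 36980 Ω, so V_A = 20.6 × 36980/37310 = 20.42 V.
Then V_B = V_A × (R3‖R_L)/(R2 + R3‖R_L) = 20.42 × 33680/36980 = 18.6 V.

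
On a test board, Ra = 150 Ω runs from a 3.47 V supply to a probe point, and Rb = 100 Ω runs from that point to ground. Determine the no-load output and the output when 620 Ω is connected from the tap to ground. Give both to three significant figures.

Open-circuit: V = 3.47 × 100/(150 + 100) = 1.39 V.
With the load, Rb becomes Rb‖R_L = 86.11 Ω, so V = 3.47 × 86.11/236.1 = 1.27 V.

Unloaded: 1.39 V; loaded: 1.27 V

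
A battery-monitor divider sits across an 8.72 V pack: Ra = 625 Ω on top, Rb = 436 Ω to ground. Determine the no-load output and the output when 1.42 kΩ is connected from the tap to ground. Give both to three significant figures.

Unloaded: 3.58 V; loaded: 3.03 V

Open-circuit: V = 8.72 × 436/(625 + 436) = 3.58 V.
With the load, Rb becomes Rb‖R_L = 333.6 Ω, so V = 8.72 × 333.6/958.6 = 3.03 V.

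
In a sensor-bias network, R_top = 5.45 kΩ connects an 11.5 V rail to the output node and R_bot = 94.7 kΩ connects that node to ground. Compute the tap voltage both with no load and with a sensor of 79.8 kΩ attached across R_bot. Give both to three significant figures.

Open-circuit: V = 11.5 × 94.7/(5.45 + 94.7) = 10.9 V.
With the load, R_bot becomes R_bot‖R_L = 43.31 kΩ, so V = 11.5 × 43.31/48.76 = 10.2 V.

Unloaded: 10.9 V; loaded: 10.2 V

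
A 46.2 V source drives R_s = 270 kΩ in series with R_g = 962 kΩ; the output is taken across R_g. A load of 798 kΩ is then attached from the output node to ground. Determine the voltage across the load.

V_out ≈ 28.5 V

The load sits in parallel with R_g: R_g‖R_L = (962 × 798) / (962 + 798) = 436.2 kΩ.
V_out = 46.2 × 436.2 / (270 + 436.2) = 46.2 × 436.2/706.2 = 28.5 V.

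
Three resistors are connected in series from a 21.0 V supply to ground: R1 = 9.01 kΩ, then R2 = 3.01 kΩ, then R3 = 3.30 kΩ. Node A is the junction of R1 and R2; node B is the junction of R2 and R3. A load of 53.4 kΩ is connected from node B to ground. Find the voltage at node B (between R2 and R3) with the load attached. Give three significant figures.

At node B, R3 is in parallel with the load: R3‖R_L = 3.108 kΩ.
Below node A the resistance is R2 + (R3‖R_L) = 6.118 kΩ, so V_A = 21.0 × 6.118/15.13 = 8.493 V.
Then V_B = V_A × (R3‖R_L)/(R2 + R3‖R_L) = 8.493 × 3.108/6.118 = 4.31 V.

V ≈ 4.31 V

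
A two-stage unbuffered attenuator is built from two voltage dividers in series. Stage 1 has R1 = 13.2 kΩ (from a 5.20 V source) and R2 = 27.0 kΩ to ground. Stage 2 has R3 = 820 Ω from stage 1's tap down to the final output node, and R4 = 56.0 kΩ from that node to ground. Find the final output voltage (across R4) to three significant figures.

Stage 2 presents R3+R4 = 56820 Ω as a load on stage 1's tap.
Stage 1's lower leg becomes R2‖(R3+R4) = 18300 Ω, so V_mid = 5.20 × 18300/31500 = 3.021 V.
Stage 2 is itself unloaded: V_out = V_mid × R4/(R3+R4) = 3.021 × 56000/56820 = 2.98 V.

V_out ≈ 2.98 V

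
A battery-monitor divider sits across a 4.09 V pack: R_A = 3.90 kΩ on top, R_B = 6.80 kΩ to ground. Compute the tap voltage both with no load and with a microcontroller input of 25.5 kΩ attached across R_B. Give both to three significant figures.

Unloaded: 2.60 V; loaded: 2.37 V

Open-circuit: V = 4.09 × 6.80/(3.90 + 6.80) = 2.60 V.
With the load, R_B becomes R_B‖R_L = 5.368 kΩ, so V = 4.09 × 5.368/9.268 = 2.37 V.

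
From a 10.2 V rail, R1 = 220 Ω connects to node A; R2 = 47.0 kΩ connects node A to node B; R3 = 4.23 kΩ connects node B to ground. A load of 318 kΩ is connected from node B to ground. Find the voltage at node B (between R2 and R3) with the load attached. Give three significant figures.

V ≈ 0.828 V

At node B, R3 is in parallel with the load: R3‖R_L = 4174 Ω.
Below node A the resistance is R2 + (R3‖R_L) = 51170 Ω, so V_A = 10.2 × 51170/51390 = 10.16 V.
Then V_B = V_A × (R3‖R_L)/(R2 + R3‖R_L) = 10.16 × 4174/51170 = 0.828 V.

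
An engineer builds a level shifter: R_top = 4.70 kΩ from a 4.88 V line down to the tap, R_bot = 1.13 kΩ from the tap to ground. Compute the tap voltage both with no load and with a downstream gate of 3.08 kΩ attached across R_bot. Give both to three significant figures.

Open-circuit: V = 4.88 × 1.13/(4.70 + 1.13) = 0.946 V.
With the load, R_bot becomes R_bot‖R_L = 0.8267 kΩ, so V = 4.88 × 0.8267/5.527 = 0.730 V.

Unloaded: 0.946 V; loaded: 0.730 V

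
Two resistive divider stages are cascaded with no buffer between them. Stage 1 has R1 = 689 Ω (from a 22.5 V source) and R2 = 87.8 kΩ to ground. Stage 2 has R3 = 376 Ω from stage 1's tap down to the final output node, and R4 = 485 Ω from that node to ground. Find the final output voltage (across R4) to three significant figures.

V_out ≈ 7.01 V

Stage 2 presents R3+R4 = 861.0 Ω as a load on stage 1's tap.
Stage 1's lower leg becomes R2‖(R3+R4) = 852.6 Ω, so V_mid = 22.5 × 852.6/1542 = 12.44 V.
Stage 2 is itself unloaded: V_out = V_mid × R4/(R3+R4) = 12.44 × 485/861.0 = 7.01 V.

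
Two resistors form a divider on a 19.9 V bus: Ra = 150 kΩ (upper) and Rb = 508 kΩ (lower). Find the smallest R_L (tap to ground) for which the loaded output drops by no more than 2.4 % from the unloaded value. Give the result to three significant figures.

R_L(min) ≈ 4.71 MΩ

Output resistance R_th = Ra‖Rb = (150 × 508)/658.0 = 115.8 kΩ.
The fractional drop is R_th/(R_th + R_L); requiring this ≤ 0.0240 gives R_L ≥ R_th(1/0.0240 − 1) = 115.8 × 40.67 = 4.71 MΩ.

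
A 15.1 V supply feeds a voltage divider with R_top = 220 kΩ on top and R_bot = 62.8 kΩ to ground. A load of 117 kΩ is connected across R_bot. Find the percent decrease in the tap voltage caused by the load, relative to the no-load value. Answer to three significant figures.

29.5 %

Unloaded V = 15.1 × 62.8/282.8 = 3.353 V.
Loaded: R_bot‖R_L = 40.87 kΩ, giving V = 15.1 × 40.87/260.9 = 2.365 V.
Drop = (3.353 − 2.365) / 3.353 = 29.5 %.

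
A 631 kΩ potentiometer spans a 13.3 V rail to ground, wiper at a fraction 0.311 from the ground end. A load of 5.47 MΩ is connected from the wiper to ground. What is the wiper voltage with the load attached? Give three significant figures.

The wiper splits the pot into (1−α)R = 434.8 kΩ above and αR = 196.2 kΩ below.
Lower section ‖ load = 189.4 kΩ.
V_wiper = 13.3 × 189.4/(434.8 + 189.4) = 4.04 V.

V ≈ 4.04 V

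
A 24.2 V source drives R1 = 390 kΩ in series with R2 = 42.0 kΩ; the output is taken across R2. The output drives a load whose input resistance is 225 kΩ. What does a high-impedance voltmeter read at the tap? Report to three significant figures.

The load sits in parallel with R2: R2‖R_L = (42.0 × 225) / (42.0 + 225) = 35.39 kΩ.
V_out = 24.2 × 35.39 / (390 + 35.39) = 24.2 × 35.39/425.4 = 2.01 V.
(Unloaded it would have been 2.35 V.)

V_out ≈ 2.01 V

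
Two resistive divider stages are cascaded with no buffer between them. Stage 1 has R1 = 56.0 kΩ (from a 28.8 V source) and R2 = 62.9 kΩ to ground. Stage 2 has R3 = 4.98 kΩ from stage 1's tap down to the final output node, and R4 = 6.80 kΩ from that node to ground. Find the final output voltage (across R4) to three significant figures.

V_out ≈ 2.50 V

Stage 2 presents R3+R4 = 11.78 kΩ as a load on stage 1's tap.
Stage 1's lower leg becomes R2‖(R3+R4) = 9.922 kΩ, so V_mid = 28.8 × 9.922/65.92 = 4.335 V.
Stage 2 is itself unloaded: V_out = V_mid × R4/(R3+R4) = 4.335 × 6.80/11.78 = 2.50 V.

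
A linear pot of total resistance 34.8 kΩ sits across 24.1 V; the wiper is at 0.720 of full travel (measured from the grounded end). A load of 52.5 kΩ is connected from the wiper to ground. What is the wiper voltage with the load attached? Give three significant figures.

The wiper splits the pot into (1−α)R = 9.744 kΩ above and αR = 25.06 kΩ below.
Lower section ‖ load = 16.96 kΩ.
V_wiper = 24.1 × 16.96/(9.744 + 16.96) = 15.3 V.

V ≈ 15.3 V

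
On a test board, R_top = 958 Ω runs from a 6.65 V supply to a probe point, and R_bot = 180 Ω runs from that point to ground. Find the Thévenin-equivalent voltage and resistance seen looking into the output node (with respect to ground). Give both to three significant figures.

V_th = 1.05 V, R_th = 152 Ω

V_th is the open-circuit tap voltage: 6.65 × 180/(958 + 180) = 1.05 V.
With the supply zeroed, R_top and R_bot appear in parallel from the tap: R_th = R_top‖R_bot = (958 × 180)/1138 = 152 Ω.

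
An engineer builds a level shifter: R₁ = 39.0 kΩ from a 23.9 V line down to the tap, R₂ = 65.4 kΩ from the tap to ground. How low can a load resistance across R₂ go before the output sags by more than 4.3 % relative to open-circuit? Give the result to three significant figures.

R_L(min) ≈ 544 kΩ

Output resistance R_th = R₁‖R₂ = (39.0 × 65.4)/104.4 = 24.43 kΩ.
The fractional drop is R_th/(R_th + R_L); requiring this ≤ 0.0430 gives R_L ≥ R_th(1/0.0430 − 1) = 24.43 × 22.26 = 544 kΩ.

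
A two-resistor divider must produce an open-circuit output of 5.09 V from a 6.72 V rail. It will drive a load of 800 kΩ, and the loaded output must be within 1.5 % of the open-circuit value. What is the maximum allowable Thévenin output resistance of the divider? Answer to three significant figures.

R_th ≤ 12.2 kΩ

Loading drop = R_th/(R_th + R_L) ≤ 0.0150, so R_th ≤ R_L · ε/(1−ε) = 800 kΩ × 0.0150/0.9850 = 12.2 kΩ.
(Any R1, R2 with R2/(R1+R2) = 0.757 and R1‖R2 ≤ 12.2 kΩ will meet the spec.)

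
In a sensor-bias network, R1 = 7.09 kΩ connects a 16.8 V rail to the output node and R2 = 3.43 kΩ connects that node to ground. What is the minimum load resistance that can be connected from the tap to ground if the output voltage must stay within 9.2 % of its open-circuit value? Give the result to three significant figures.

Output resistance R_th = R1‖R2 = (7.09 × 3.43)/10.52 = 2.312 kΩ.
The fractional drop is R_th/(R_th + R_L); requiring this ≤ 0.0920 gives R_L ≥ R_th(1/0.0920 − 1) = 2.312 × 9.870 = 22.8 kΩ.

R_L(min) ≈ 22.8 kΩ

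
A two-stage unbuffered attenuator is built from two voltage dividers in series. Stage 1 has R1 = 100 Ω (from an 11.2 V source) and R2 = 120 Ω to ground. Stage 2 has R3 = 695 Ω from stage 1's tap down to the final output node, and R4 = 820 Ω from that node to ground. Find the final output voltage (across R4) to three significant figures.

V_out ≈ 3.19 V

Stage 2 presents R3+R4 = 1515 Ω as a load on stage 1's tap.
Stage 1's lower leg becomes R2‖(R3+R4) = 111.2 Ω, so V_mid = 11.2 × 111.2/211.2 = 5.897 V.
Stage 2 is itself unloaded: V_out = V_mid × R4/(R3+R4) = 5.897 × 820/1515 = 3.19 V.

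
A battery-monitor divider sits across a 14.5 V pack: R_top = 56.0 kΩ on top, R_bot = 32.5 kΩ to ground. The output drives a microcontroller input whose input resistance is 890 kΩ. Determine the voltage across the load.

V_out ≈ 5.20 V

The load sits in parallel with R_bot: R_bot‖R_L = (32.5 × 890) / (32.5 + 890) = 31.36 kΩ.
V_out = 14.5 × 31.36 / (56.0 + 31.36) = 14.5 × 31.36/87.36 = 5.20 V.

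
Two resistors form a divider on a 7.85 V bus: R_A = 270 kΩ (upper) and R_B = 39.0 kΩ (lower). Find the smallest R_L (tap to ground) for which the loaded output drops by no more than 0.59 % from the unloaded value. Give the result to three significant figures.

Output resistance R_th = R_A‖R_B = (270 × 39.0)/309.0 = 34.08 kΩ.
The fractional drop is R_th/(R_th + R_L); requiring this ≤ 0.00590 gives R_L ≥ R_th(1/0.00590 − 1) = 34.08 × 168.5 = 5.74 MΩ.

R_L(min) ≈ 5.74 MΩ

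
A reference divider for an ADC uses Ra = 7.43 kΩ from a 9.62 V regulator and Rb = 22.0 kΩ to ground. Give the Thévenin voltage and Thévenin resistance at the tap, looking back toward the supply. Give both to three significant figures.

V_th = 7.19 V, R_th = 5.55 kΩ

V_th is the open-circuit tap voltage: 9.62 × 22.0/(7.43 + 22.0) = 7.19 V.
With the supply zeroed, Ra and Rb appear in parallel from the tap: R_th = Ra‖Rb = (7.43 × 22.0)/29.43 = 5.55 kΩ.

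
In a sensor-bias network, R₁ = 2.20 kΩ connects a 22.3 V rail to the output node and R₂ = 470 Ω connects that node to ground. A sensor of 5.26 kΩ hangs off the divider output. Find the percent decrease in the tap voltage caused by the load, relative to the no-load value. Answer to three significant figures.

The divider's output (Thévenin) resistance is R₁‖R₂ = 387.3 Ω.
Fractional drop under load = R_th/(R_th + R_L) = 387.3 / (387.3 + 5260) = 0.06858.
So the output falls by 6.86 %.

6.86 %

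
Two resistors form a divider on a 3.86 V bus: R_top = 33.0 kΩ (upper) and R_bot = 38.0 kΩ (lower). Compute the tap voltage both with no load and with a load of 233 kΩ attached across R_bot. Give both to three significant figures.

Unloaded: 2.07 V; loaded: 1.92 V

Open-circuit: V = 3.86 × 38.0/(33.0 + 38.0) = 2.07 V.
With the load, R_bot becomes R_bot‖R_L = 32.67 kΩ, so V = 3.86 × 32.67/65.67 = 1.92 V.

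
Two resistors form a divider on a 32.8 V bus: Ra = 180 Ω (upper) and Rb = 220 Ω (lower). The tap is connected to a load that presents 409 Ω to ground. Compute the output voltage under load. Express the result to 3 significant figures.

The load sits in parallel with Rb: Rb‖R_L = (220 × 409) / (220 + 409) = 143.1 Ω.
V_out = 32.8 × 143.1 / (180 + 143.1) = 32.8 × 143.1/323.1 = 14.5 V.

V_out ≈ 14.5 V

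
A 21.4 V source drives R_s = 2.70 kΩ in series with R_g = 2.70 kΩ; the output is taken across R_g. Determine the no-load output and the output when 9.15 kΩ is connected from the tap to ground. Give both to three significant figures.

Unloaded: 10.7 V; loaded: 9.32 V

Open-circuit: V = 21.4 × 2.70/(2.70 + 2.70) = 10.7 V.
With the load, R_g becomes R_g‖R_L = 2.085 kΩ, so V = 21.4 × 2.085/4.785 = 9.32 V.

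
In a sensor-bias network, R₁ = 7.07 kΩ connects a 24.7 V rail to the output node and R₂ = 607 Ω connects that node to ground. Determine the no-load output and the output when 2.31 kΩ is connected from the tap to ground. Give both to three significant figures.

Open-circuit: V = 24.7 × 607/(7070 + 607) = 1.95 V.
With the load, R₂ becomes R₂‖R_L = 480.7 Ω, so V = 24.7 × 480.7/7551 = 1.57 V.

Unloaded: 1.95 V; loaded: 1.57 V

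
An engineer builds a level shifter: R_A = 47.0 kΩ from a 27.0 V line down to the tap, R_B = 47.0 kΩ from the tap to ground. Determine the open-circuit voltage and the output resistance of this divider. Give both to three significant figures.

V_th is the open-circuit tap voltage: 27.0 × 47.0/(47.0 + 47.0) = 13.5 V.
With the supply zeroed, R_A and R_B appear in parallel from the tap: R_th = R_A‖R_B = (47.0 × 47.0)/94.00 = 23.5 kΩ.

V_th = 13.5 V, R_th = 23.5 kΩ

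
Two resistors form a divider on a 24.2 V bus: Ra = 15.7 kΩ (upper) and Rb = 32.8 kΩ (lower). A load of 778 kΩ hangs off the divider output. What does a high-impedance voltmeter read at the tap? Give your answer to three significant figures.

The load sits in parallel with Rb: Rb‖R_L = (32.8 × 778) / (32.8 + 778) = 31.47 kΩ.
V_out = 24.2 × 31.47 / (15.7 + 31.47) = 24.2 × 31.47/47.17 = 16.1 V.

V_out ≈ 16.1 V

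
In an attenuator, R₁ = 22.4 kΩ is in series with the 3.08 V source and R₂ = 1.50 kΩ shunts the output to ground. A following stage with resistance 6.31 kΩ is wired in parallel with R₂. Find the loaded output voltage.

The load sits in parallel with R₂: R₂‖R_L = (1.50 × 6.31) / (1.50 + 6.31) = 1.212 kΩ.
V_out = 3.08 × 1.212 / (22.4 + 1.212) = 3.08 × 1.212/23.61 = 0.158 V.

V_out ≈ 0.158 V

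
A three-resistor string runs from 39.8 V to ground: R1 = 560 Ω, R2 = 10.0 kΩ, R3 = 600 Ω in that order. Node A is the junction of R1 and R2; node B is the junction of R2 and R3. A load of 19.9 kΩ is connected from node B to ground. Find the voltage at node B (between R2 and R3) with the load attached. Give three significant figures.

At node B, R3 is in parallel with the load: R3‖R_L = 582.4 Ω.
Below node A the resistance is R2 + (R3‖R_L) = 10580 Ω, so V_A = 39.8 × 10580/11140 = 37.80 V.
Then V_B = V_A × (R3‖R_L)/(R2 + R3‖R_L) = 37.80 × 582.4/10580 = 2.08 V.

V ≈ 2.08 V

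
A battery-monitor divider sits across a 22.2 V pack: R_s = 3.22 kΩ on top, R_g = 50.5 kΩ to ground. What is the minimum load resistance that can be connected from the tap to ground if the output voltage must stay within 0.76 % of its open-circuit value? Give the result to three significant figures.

Output resistance R_th = R_s‖R_g = (3.22 × 50.5)/53.72 = 3.027 kΩ.
The fractional drop is R_th/(R_th + R_L); requiring this ≤ 0.00760 gives R_L ≥ R_th(1/0.00760 − 1) = 3.027 × 130.6 = 395 kΩ.

R_L(min) ≈ 395 kΩ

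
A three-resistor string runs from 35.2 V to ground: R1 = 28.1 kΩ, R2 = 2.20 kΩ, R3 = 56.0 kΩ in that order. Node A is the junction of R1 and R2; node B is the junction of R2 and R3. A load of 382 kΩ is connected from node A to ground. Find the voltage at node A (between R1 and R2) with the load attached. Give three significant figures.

Below node A the series string R2+R3 = 58.20 kΩ sits in parallel with the 382 kΩ load: 50.51 kΩ.
V_A = 35.2 × 50.51/(28.1 + 50.51) = 22.6 V.

V ≈ 22.6 V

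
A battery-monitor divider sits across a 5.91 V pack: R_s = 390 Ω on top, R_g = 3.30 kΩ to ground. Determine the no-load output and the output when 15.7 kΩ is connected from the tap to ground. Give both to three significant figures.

Unloaded: 5.29 V; loaded: 5.17 V

Open-circuit: V = 5.91 × 3300/(390 + 3300) = 5.29 V.
With the load, R_g becomes R_g‖R_L = 2727 Ω, so V = 5.91 × 2727/3117 = 5.17 V.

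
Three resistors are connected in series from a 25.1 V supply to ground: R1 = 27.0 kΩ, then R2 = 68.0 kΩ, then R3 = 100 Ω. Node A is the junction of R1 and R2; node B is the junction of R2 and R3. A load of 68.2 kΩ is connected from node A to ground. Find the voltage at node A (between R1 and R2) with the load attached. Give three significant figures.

V ≈ 14.0 V

Below node A the series string R2+R3 = 68100 Ω sits in parallel with the 68200 Ω load: 34070 Ω.
V_A = 25.1 × 34070/(27000 + 34070) = 14.0 V.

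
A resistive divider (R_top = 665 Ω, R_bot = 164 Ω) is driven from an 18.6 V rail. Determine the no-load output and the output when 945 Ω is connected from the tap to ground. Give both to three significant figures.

Open-circuit: V = 18.6 × 164/(665 + 164) = 3.68 V.
With the load, R_bot becomes R_bot‖R_L = 139.7 Ω, so V = 18.6 × 139.7/804.7 = 3.23 V.

Unloaded: 3.68 V; loaded: 3.23 V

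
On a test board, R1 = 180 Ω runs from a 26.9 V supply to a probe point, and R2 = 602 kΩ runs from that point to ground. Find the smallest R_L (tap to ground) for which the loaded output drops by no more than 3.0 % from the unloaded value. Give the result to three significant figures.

R_L(min) ≈ 5.82 kΩ

Output resistance R_th = R1‖R2 = (180 × 602000)/602200 = 179.9 Ω.
The fractional drop is R_th/(R_th + R_L); requiring this ≤ 0.0300 gives R_L ≥ R_th(1/0.0300 − 1) = 179.9 × 32.33 = 5.82 kΩ.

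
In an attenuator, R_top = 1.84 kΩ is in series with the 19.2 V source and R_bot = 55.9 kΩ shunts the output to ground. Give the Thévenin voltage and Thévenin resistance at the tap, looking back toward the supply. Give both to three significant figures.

V_th = 18.6 V, R_th = 1.78 kΩ

V_th is the open-circuit tap voltage: 19.2 × 55.9/(1.84 + 55.9) = 18.6 V.
With the supply zeroed, R_top and R_bot appear in parallel from the tap: R_th = R_top‖R_bot = (1.84 × 55.9)/57.74 = 1.78 kΩ.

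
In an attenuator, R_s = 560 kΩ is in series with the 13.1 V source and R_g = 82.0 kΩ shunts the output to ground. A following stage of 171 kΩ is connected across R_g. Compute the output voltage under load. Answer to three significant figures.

V_out ≈ 1.18 V

The load sits in parallel with R_g: R_g‖R_L = (82.0 × 171) / (82.0 + 171) = 55.42 kΩ.
V_out = 13.1 × 55.42 / (560 + 55.42) = 13.1 × 55.42/615.4 = 1.18 V.
(Unloaded it would have been 1.67 V.)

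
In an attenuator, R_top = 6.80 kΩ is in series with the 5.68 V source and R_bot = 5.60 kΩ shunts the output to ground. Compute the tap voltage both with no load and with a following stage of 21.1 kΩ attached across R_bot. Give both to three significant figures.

Unloaded: 2.57 V; loaded: 2.24 V

Open-circuit: V = 5.68 × 5.60/(6.80 + 5.60) = 2.57 V.
With the load, R_bot becomes R_bot‖R_L = 4.425 kΩ, so V = 5.68 × 4.425/11.23 = 2.24 V.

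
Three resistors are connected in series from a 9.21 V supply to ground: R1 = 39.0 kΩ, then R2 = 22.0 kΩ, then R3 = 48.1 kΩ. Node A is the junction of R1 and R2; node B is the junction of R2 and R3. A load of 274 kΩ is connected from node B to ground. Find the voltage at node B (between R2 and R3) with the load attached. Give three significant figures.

At node B, R3 is in parallel with the load: R3‖R_L = 40.92 kΩ.
Below node A the resistance is R2 + (R3‖R_L) = 62.92 kΩ, so V_A = 9.21 × 62.92/101.9 = 5.686 V.
Then V_B = V_A × (R3‖R_L)/(R2 + R3‖R_L) = 5.686 × 40.92/62.92 = 3.70 V.

V ≈ 3.70 V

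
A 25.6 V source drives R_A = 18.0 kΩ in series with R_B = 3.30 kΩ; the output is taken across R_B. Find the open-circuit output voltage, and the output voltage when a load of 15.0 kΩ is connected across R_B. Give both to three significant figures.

Unloaded: 3.97 V; loaded: 3.34 V

Open-circuit: V = 25.6 × 3.30/(18.0 + 3.30) = 3.97 V.
With the load, R_B becomes R_B‖R_L = 2.705 kΩ, so V = 25.6 × 2.705/20.70 = 3.34 V.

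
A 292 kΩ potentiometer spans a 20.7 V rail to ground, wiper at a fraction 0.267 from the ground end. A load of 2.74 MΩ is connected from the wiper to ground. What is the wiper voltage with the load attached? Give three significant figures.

V ≈ 5.41 V

The wiper splits the pot into (1−α)R = 214.0 kΩ above and αR = 77.96 kΩ below.
Lower section ‖ load = 75.81 kΩ.
V_wiper = 20.7 × 75.81/(214.0 + 75.81) = 5.41 V.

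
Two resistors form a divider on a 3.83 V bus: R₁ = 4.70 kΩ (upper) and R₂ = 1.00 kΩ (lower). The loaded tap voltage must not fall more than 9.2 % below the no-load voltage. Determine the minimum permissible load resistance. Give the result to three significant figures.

Output resistance R_th = R₁‖R₂ = (4700 × 1000)/5700 = 824.6 Ω.
The fractional drop is R_th/(R_th + R_L); requiring this ≤ 0.0920 gives R_L ≥ R_th(1/0.0920 − 1) = 824.6 × 9.870 = 8.14 kΩ.

R_L(min) ≈ 8.14 kΩ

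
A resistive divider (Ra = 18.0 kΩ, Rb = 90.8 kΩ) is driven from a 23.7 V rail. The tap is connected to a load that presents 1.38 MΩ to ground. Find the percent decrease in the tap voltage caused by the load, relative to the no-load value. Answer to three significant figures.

1.08 %

The divider's output (Thévenin) resistance is Ra‖Rb = 15.02 kΩ.
Fractional drop under load = R_th/(R_th + R_L) = 15.02 / (15.02 + 1380) = 0.01077.
So the output falls by 1.08 %.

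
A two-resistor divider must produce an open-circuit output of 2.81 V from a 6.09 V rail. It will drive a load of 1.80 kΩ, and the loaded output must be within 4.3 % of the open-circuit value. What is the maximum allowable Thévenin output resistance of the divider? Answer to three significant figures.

Loading drop = R_th/(R_th + R_L) ≤ 0.0430, so R_th ≤ R_L · ε/(1−ε) = 1.80 kΩ × 0.0430/0.9570 = 80.9 Ω.

R_th ≤ 80.9 Ω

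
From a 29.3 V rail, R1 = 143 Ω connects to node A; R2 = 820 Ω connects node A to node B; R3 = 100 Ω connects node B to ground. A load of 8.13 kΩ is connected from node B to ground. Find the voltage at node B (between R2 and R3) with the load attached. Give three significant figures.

At node B, R3 is in parallel with the load: R3‖R_L = 98.78 Ω.
Below node A the resistance is R2 + (R3‖R_L) = 918.8 Ω, so V_A = 29.3 × 918.8/1062 = 25.35 V.
Then V_B = V_A × (R3‖R_L)/(R2 + R3‖R_L) = 25.35 × 98.78/918.8 = 2.73 V.

V ≈ 2.73 V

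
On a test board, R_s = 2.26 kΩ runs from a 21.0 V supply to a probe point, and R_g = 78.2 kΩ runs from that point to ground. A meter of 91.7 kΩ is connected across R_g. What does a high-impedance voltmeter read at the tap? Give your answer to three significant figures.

The load sits in parallel with R_g: R_g‖R_L = (78.2 × 91.7) / (78.2 + 91.7) = 42.21 kΩ.
V_out = 21.0 × 42.21 / (2.26 + 42.21) = 21.0 × 42.21/44.47 = 19.9 V.

V_out ≈ 19.9 V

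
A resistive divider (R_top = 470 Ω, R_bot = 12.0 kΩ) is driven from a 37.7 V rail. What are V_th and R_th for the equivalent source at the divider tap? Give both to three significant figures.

V_th = 36.3 V, R_th = 452 Ω

V_th is the open-circuit tap voltage: 37.7 × 12000/(470 + 12000) = 36.3 V.
With the supply zeroed, R_top and R_bot appear in parallel from the tap: R_th = R_top‖R_bot = (470 × 12000)/12470 = 452 Ω.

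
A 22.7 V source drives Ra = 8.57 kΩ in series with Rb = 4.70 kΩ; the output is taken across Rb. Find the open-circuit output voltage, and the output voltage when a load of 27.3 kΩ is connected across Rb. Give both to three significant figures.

Unloaded: 8.04 V; loaded: 7.24 V

Open-circuit: V = 22.7 × 4.70/(8.57 + 4.70) = 8.04 V.
With the load, Rb becomes Rb‖R_L = 4.010 kΩ, so V = 22.7 × 4.010/12.58 = 7.24 V.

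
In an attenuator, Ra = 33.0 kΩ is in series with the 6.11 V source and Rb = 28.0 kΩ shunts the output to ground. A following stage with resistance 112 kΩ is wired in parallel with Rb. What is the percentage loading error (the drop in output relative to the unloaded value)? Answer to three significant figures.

11.9 %

The divider's output (Thévenin) resistance is Ra‖Rb = 15.15 kΩ.
Fractional drop under load = R_th/(R_th + R_L) = 15.15 / (15.15 + 112) = 0.1191.
So the output falls by 11.9 %.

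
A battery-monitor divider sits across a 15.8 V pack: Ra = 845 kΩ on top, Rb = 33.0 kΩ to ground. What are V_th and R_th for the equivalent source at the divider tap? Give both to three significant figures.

V_th = 0.594 V, R_th = 31.8 kΩ

V_th is the open-circuit tap voltage: 15.8 × 33.0/(845 + 33.0) = 0.594 V.
With the supply zeroed, Ra and Rb appear in parallel from the tap: R_th = Ra‖Rb = (845 × 33.0)/878.0 = 31.8 kΩ.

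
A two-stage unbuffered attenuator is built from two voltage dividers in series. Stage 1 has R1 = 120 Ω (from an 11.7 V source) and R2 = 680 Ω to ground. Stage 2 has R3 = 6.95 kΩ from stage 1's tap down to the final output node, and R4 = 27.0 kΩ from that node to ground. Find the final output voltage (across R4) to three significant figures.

Stage 2 presents R3+R4 = 33950 Ω as a load on stage 1's tap.
Stage 1's lower leg becomes R2‖(R3+R4) = 666.6 Ω, so V_mid = 11.7 × 666.6/786.6 = 9.915 V.
Stage 2 is itself unloaded: V_out = V_mid × R4/(R3+R4) = 9.915 × 27000/33950 = 7.89 V.

V_out ≈ 7.89 V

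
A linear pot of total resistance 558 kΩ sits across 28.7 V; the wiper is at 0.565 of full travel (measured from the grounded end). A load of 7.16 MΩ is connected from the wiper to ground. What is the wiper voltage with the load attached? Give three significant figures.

The wiper splits the pot into (1−α)R = 242.7 kΩ above and αR = 315.3 kΩ below.
Lower section ‖ load = 302.0 kΩ.
V_wiper = 28.7 × 302.0/(242.7 + 302.0) = 15.9 V.

V ≈ 15.9 V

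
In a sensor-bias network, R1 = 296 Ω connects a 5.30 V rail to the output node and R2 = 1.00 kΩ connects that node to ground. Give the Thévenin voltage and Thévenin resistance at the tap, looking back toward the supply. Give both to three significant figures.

V_th is the open-circuit tap voltage: 5.30 × 1000/(296 + 1000) = 4.09 V.
With the supply zeroed, R1 and R2 appear in parallel from the tap: R_th = R1‖R2 = (296 × 1000)/1296 = 228 Ω.

V_th = 4.09 V, R_th = 228 Ω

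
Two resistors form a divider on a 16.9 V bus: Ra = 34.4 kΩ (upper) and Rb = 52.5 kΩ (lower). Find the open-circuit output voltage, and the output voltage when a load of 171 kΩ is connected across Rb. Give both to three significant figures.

Open-circuit: V = 16.9 × 52.5/(34.4 + 52.5) = 10.2 V.
With the load, Rb becomes Rb‖R_L = 40.17 kΩ, so V = 16.9 × 40.17/74.57 = 9.10 V.

Unloaded: 10.2 V; loaded: 9.10 V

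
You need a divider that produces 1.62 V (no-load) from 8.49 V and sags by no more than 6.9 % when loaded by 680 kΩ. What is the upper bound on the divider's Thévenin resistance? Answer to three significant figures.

Loading drop = R_th/(R_th + R_L) ≤ 0.0690, so R_th ≤ R_L · ε/(1−ε) = 680 kΩ × 0.0690/0.9310 = 50.4 kΩ.
(Any R1, R2 with R2/(R1+R2) = 0.191 and R1‖R2 ≤ 50.4 kΩ will meet the spec.)

R_th ≤ 50.4 kΩ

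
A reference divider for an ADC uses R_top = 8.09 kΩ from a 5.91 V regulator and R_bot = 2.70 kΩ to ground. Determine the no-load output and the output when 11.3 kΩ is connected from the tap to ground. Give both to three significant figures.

Unloaded: 1.48 V; loaded: 1.25 V

Open-circuit: V = 5.91 × 2.70/(8.09 + 2.70) = 1.48 V.
With the load, R_bot becomes R_bot‖R_L = 2.179 kΩ, so V = 5.91 × 2.179/10.27 = 1.25 V.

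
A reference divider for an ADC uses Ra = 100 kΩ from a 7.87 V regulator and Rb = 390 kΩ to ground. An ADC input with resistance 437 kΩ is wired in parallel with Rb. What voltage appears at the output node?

V_out ≈ 5.30 V

The load sits in parallel with Rb: Rb‖R_L = (390 × 437) / (390 + 437) = 206.1 kΩ.
V_out = 7.87 × 206.1 / (100 + 206.1) = 7.87 × 206.1/306.1 = 5.30 V.
(Unloaded it would have been 6.26 V.)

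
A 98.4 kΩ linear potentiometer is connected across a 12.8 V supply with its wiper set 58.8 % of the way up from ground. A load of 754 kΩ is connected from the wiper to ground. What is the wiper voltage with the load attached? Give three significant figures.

The wiper splits the pot into (1−α)R = 40.54 kΩ above and αR = 57.86 kΩ below.
Lower section ‖ load = 53.74 kΩ.
V_wiper = 12.8 × 53.74/(40.54 + 53.74) = 7.30 V.

V ≈ 7.30 V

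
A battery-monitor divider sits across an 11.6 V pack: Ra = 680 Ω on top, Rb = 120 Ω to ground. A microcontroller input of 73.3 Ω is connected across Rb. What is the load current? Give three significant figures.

Rb‖R_L = 45.50 Ω; V_out = 11.6 × 45.50/725.5 = 0.7276 V.
I_L = V_out / R_L = 0.7276 / 73.3 Ω = 9.93 mA.

I_L ≈ 9.93 mA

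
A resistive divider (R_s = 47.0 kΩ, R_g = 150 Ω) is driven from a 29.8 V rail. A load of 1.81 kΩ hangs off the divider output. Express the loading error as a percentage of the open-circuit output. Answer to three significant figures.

The divider's output (Thévenin) resistance is R_s‖R_g = 149.5 Ω.
Fractional drop under load = R_th/(R_th + R_L) = 149.5 / (149.5 + 1810) = 0.07631.
So the output falls by 7.63 %.

7.63 %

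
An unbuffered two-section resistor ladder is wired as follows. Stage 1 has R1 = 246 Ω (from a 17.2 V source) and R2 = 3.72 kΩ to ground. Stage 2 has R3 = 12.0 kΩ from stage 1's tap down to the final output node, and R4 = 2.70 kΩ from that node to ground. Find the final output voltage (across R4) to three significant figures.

Stage 2 presents R3+R4 = 14700 Ω as a load on stage 1's tap.
Stage 1's lower leg becomes R2‖(R3+R4) = 2969 Ω, so V_mid = 17.2 × 2969/3215 = 15.88 V.
Stage 2 is itself unloaded: V_out = V_mid × R4/(R3+R4) = 15.88 × 2700/14700 = 2.92 V.

V_out ≈ 2.92 V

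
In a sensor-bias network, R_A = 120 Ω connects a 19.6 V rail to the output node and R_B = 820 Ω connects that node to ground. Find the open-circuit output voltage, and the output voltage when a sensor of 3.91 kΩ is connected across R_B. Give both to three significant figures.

Open-circuit: V = 19.6 × 820/(120 + 820) = 17.1 V.
With the load, R_B becomes R_B‖R_L = 677.8 Ω, so V = 19.6 × 677.8/797.8 = 16.7 V.

Unloaded: 17.1 V; loaded: 16.7 V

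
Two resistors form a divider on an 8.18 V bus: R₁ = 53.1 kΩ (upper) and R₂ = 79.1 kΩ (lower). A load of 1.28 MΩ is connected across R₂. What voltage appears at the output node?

The load sits in parallel with R₂: R₂‖R_L = (79.1 × 1280) / (79.1 + 1280) = 74.50 kΩ.
V_out = 8.18 × 74.50 / (53.1 + 74.50) = 8.18 × 74.50/127.6 = 4.78 V.

V_out ≈ 4.78 V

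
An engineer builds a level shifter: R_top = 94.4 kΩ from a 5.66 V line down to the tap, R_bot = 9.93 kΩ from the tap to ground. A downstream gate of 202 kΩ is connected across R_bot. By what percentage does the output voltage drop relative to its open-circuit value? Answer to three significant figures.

The divider's output (Thévenin) resistance is R_top‖R_bot = 8.985 kΩ.
Fractional drop under load = R_th/(R_th + R_L) = 8.985 / (8.985 + 202) = 0.04259.
So the output falls by 4.26 %.

4.26 %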